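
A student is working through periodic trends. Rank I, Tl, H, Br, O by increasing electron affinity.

H is in period 1, group 1; O is in period 2, group 16; Br is in period 4, group 17; I is in period 5, group 17; Tl is in period 6, group 13.
Atoms with high Z_eff and room in the valence shell (especially the halogens) have the most exothermic electron affinities.
Neither a single period nor a single group — weigh both effects.
H > Tl: the two effects oppose for this pair; the down-group effect wins (73 vs 19 kJ/mol).
O > H: period and group pull opposite ways; the across-period shift dominates (141 vs 73 kJ/mol).
I > O: period and group pull opposite ways; the across-period shift dominates (295 vs 141 kJ/mol).
Br > I: they share group 17; the group trend gives Br the larger value.
Tabulated electron affinity (kJ/mol): H 73, O 141, Br 325, I 295, Tl 19.
So from lowest to highest: Tl < H < O < I < Br.

Tl, H, O, I, Br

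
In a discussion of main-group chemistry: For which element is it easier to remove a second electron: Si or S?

Si

The second ionization energy removes an electron from the +1 ion. For each element: Si⁺ still has 3 valence electrons; S⁺ still has 5 valence electrons.
All are still removing valence electrons, so compare the +1 ions as you would atoms: IE_2 generally rises across a period (higher Z_eff) and falls down a group (larger shell), subject to the usual subshell exceptions.
Valence configurations: Si⁺ [Ne]3s²3p¹, S⁺ [Ne]3s²3p³.
Approximate IE_2 values (kJ/mol): Si 1577, S 2252.
Overall IE_2 order: Si < S.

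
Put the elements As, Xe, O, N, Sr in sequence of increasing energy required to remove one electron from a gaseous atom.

Sr < As < Xe < O < N

N is in period 2, group 15; O is in period 2, group 16; As is in period 4, group 15; Sr is in period 5, group 2; Xe is in period 5, group 18.
First ionization energy rises across a period (greater Z_eff holds electrons more tightly) and falls down a group (valence electrons are farther from the nucleus).
Neither a single period nor a single group — weigh both effects.
As > Sr: both effects reinforce here, so As is clearly the higher of the two.
Xe > As: period and group pull opposite ways; the across-period shift dominates (1170 vs 947 kJ/mol).
O > Xe: the two effects oppose for this pair; the down-group effect wins (1314 vs 1170 kJ/mol).
N > O: this pair runs against the simple trend — see the exception note.
Note the exception: N has a higher first ionization energy than O, contrary to the simple trend — pairing an electron in O's 2p⁴ costs repulsion energy, so O ionizes more easily than half-filled N (2p³).
Tabulated first ionization energy (kJ/mol): N 1402, O 1314, As 947, Sr 550, Xe 1170.
So from lowest to highest: Sr < As < Xe < O < N.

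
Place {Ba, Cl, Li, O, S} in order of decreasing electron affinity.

Cl > S > O > Li > Ba

Li is in period 2, group 1; O is in period 2, group 16; S is in period 3, group 16; Cl is in period 3, group 17; Ba is in period 6, group 2.
Atoms with high Z_eff and room in the valence shell (especially the halogens) have the most exothermic electron affinities.
Neither a single period nor a single group — weigh both effects.
Li > Ba: period and group pull opposite ways; the down-group shift dominates (60 vs 14 kJ/mol).
O > Li: both are in period 2; the period trend gives O the larger value.
S > O: this pair runs against the simple trend — see the exception note.
Cl > S: both are in period 3; the period trend gives Cl the larger value.
Note the exception: S has a higher electron affinity than O, contrary to the simple trend — the compact 2p subshell of O repels the added electron more than S's larger 3p does.
Approximate values (kJ/mol): Li 60, O 141, S 200, Cl 349, Ba 14.
So from highest to lowest: Cl > S > O > Li > Ba.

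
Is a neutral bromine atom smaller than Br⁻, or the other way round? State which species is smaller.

Br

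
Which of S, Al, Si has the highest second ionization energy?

After 1 electron has been removed, what remains? S⁺ still has 5 valence electrons; Al⁺ still has 2 valence electrons; Si⁺ still has 3 valence electrons.
All are still removing valence electrons, so compare the +1 ions as you would atoms: IE_2 generally rises across a period (higher Z_eff) and falls down a group (larger shell), subject to the usual subshell exceptions.
Valence configurations: S⁺ [Ne]3s²3p³, Al⁺ [Ne]3s², Si⁺ [Ne]3s²3p¹.
Si⁺ loses a lone 3p electron whereas Al⁺ must break into a filled 3s² pair, so IE_2(Al) > IE_2(Si) even though Si has the higher nuclear charge.
Approximate IE_2 values (kJ/mol): S 2252, Al 1817, Si 1577.
Overall IE_2 order: Si < Al < S.

S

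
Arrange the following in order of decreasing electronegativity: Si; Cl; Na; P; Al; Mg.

Cl > P > Si > Al > Mg > Na

EN rises left→right (higher Z_eff, smaller atoms) and falls top→bottom (larger, more shielded atoms).
All lie in period 3, so electronegativity increases left to right.
So from highest to lowest: Cl > P > Si > Al > Mg > Na.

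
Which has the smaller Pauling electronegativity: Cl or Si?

Si

Si is in period 3, group 14; Cl is in period 3, group 17.
Smaller atoms with higher effective nuclear charge are more electronegative.
All lie in period 3, so electronegativity increases left to right.
So Si has the smaller Pauling electronegativity (Si < Cl).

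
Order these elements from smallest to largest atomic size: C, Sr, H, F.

H is in period 1, group 1; C is in period 2, group 14; F is in period 2, group 17; Sr is in period 5, group 2.
Atomic radius shrinks across a period as nuclear charge pulls the same shell inward, and grows down a group as new shells are added.
These span different periods and groups, so the two trends combine.
F > H: period and group pull opposite ways; the down-group shift dominates (64 vs 32 pm).
C > F: both are in period 2; the period trend gives C the larger value.
Sr > C: relative to C, both the across-period and down-group shifts push Sr's atomic radius up.
For reference (pm): H 32, C 75, F 64, Sr 185.
So from smallest to largest: H < F < C < Sr.

H < F < C < Sr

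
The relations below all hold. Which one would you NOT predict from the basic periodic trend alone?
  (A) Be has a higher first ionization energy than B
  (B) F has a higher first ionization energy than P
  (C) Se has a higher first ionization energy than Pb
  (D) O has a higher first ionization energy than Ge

The general trend: first ionization energy increases across a period and decreases down a group.
(A) Be (period 2, group 2) vs B (period 2, group 13): the stated order contradicts the simple trend.
(B) F (period 2, group 17) vs P (period 3, group 15): the stated order agrees with the simple trend.
(C) Se (period 4, group 16) vs Pb (period 6, group 14): the stated order agrees with the simple trend.
(D) O (period 2, group 16) vs Ge (period 4, group 14): the stated order agrees with the simple trend.
The exception is (A): removing B's lone 2p electron is easier than breaking Be's filled 2s².

(A)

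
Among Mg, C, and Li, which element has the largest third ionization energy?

Li

The third ionization energy removes an electron from the +2 ion. For each element: Mg²⁺ is the bare [Ne] core; C²⁺ still has 2 valence electrons; Li²⁺ is already 1 electron into the core.
Pulling an electron out of a noble-gas core costs far more than removing a remaining valence electron, so Mg and Li sit at the high end of IE_3.
Tabulated IE_3 (kJ/mol): Mg 7733, C 4620, Li 11815.
So the third ionization energies run C < Mg < Li.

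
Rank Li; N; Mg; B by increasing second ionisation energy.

Mg, B, N, Li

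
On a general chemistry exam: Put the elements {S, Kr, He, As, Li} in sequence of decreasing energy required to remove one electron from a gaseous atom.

He > Kr > S > As > Li

He is in period 1, group 18; Li is in period 2, group 1; S is in period 3, group 16; As is in period 4, group 15; Kr is in period 4, group 18.
IE₁ increases left→right with effective nuclear charge and decreases top→bottom as the valence shell moves farther out.
Neither a single period nor a single group — weigh both effects.
As > Li: period and group pull opposite ways; the across-period shift dominates (947 vs 520 kJ/mol).
S > As: relative to As, both the across-period and down-group shifts push S's first ionization energy up.
Kr > S: the two effects oppose for this pair; the across-period effect wins (1351 vs 1000 kJ/mol).
He > Kr: He sits above Kr in group 18, so the down-group effect alone puts He higher.
Approximate values (kJ/mol): He 2372, Li 520, S 1000, As 947, Kr 1351.
So from highest to lowest: He > Kr > S > As > Li.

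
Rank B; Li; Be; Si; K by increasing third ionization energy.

Si, B, K, Li, Be

Consider each +2 ion: B²⁺ still has 1 valence electron; Li²⁺ is already 1 electron into the core; Be²⁺ is the bare [He] core; Si²⁺ still has 2 valence electrons; K²⁺ is already 1 electron into the core.
Core electrons are held far more tightly than valence electrons, so K, Li and Be top the IE_3 order.
Valence configurations: B²⁺ [He]2s¹, Si²⁺ [Ne]3s².
The numbers (kJ/mol): B 3660, Li 11815, Be 14849, Si 3232, K 4420.
So the third ionization energies run Si < B < K < Li < Be.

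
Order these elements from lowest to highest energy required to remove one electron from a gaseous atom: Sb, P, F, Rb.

F is in period 2, group 17; P is in period 3, group 15; Rb is in period 5, group 1; Sb is in period 5, group 15.
Removing the outermost electron gets harder across a period and easier down a group.
Here both period and group differ, so the two effects have to be weighed against each other.
Sb > Rb: both are in period 5; the period trend gives Sb the larger value.
P > Sb: they share group 15; the group trend gives P the larger value.
F > P: both effects reinforce here, so F is clearly the higher of the two.
Tabulated first ionization energy (kJ/mol): F 1681, P 1012, Rb 403, Sb 831.
So from lowest to highest: Rb < Sb < P < F.

Rb < Sb < P < F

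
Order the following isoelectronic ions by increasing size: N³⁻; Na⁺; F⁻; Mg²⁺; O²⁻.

All of these have 10 electrons, so size is governed by nuclear charge alone: the more protons, the stronger the pull on the same electron cloud, and the smaller the ion.
Nuclear charges: Mg²⁺ (Z=12), Na⁺ (Z=11), F⁻ (Z=9), O²⁻ (Z=8), N³⁻ (Z=7).
Smallest to largest: Mg²⁺ < Na⁺ < F⁻ < O²⁻ < N³⁻.

Mg²⁺ < Na⁺ < F⁻ < O²⁻ < N³⁻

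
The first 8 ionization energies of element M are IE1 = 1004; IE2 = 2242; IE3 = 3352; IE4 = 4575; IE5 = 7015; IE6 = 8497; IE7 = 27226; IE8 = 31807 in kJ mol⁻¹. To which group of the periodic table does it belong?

Look for the largest jump between consecutive ionization energies: IE7/IE6 ≈ 3.2, far larger than any earlier ratio.
That jump marks the point where a core electron is being removed. So the atom has 6 valence electrons.
A main-group element with 6 valence electrons is in group 16.

Group 16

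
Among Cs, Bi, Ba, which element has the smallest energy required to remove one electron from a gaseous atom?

Cs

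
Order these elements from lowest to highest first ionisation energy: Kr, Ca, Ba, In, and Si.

Across a period the outer electron is held more tightly (higher IE₁); down a group it sits in a higher shell, more shielded, and comes off more easily.
Neither a single period nor a single group — weigh both effects.
In > Ba: relative to Ba, both the across-period and down-group shifts push In's first ionization energy up.
Ca > In: period and group pull opposite ways; the down-group shift dominates (590 vs 558 kJ/mol).
Si > Ca: both effects reinforce here, so Si is clearly the higher of the two.
Kr > Si: the two effects oppose for this pair; the across-period effect wins (1351 vs 786 kJ/mol).
For reference (kJ/mol): Si 786, Ca 590, Kr 1351, In 558, Ba 503.
So from lowest to highest: Ba < In < Ca < Si < Kr.

Ba < In < Ca < Si < Kr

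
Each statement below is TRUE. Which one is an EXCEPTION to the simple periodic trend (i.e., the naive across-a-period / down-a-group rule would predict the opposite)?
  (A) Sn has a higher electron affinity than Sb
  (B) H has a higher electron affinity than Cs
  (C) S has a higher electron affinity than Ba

(A)

The general trend: electron affinity increases across a period and decreases down a group.
(A) Sn (period 5, group 14) vs Sb (period 5, group 15): the stated order contradicts the simple trend.
(B) H (period 1, group 1) vs Cs (period 6, group 1): the stated order agrees with the simple trend.
(C) S (period 3, group 16) vs Ba (period 6, group 2): the stated order agrees with the simple trend.
The exception is (A): adding an electron to Sb's half-filled 5p³ is unfavourable, so Sn has the more exothermic EA.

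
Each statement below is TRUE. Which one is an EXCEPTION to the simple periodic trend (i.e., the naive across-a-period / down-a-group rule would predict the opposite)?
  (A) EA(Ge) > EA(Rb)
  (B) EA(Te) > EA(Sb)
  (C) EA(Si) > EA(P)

(C)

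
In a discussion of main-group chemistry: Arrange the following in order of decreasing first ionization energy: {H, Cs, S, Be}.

H > S > Be > Cs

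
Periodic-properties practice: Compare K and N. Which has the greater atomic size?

K

N is in period 2, group 15; K is in period 4, group 1.
Atomic radius shrinks across a period as nuclear charge pulls the same shell inward, and grows down a group as new shells are added.
Here both period and group differ, so the two effects have to be weighed against each other.
K > N: relative to N, both the across-period and down-group shifts push K's atomic radius up.
For reference (pm): N 71, K 196.
So K has the greater atomic size (K > N).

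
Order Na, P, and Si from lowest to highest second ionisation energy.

Si < P < Na

After 1 electron has been removed, what remains? Na⁺ is the bare [Ne] core; P⁺ still has 4 valence electrons; Si⁺ still has 3 valence electrons.
Breaking into a closed-shell core is much more expensive than removing a leftover valence electron — Na has the largest IE_2 here.
Valence configurations: P⁺ [Ne]3s²3p², Si⁺ [Ne]3s²3p¹.
The numbers (kJ/mol): Na 4562, P 1907, Si 1577.
So the second ionization energies run Si < P < Na.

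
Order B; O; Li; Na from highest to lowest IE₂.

Li, Na, O, B

The second ionization energy removes an electron from the +1 ion. For each element: B⁺ still has 2 valence electrons; O⁺ still has 5 valence electrons; Li⁺ is the bare [He] core; Na⁺ is the bare [Ne] core.
Core electrons are held far more tightly than valence electrons, so Na and Li top the IE_2 order.
Valence configurations: B⁺ [He]2s², O⁺ [He]2s²2p³.
Tabulated IE_2 (kJ/mol): B 2427, O 3388, Li 7298, Na 4562.
Hence IE_2: B < O < Na < Li.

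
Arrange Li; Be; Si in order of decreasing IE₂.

Li > Be > Si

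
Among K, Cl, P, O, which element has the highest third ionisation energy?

The third ionization energy removes an electron from the +2 ion. For each element: K²⁺ is already 1 electron into the core; Cl²⁺ still has 5 valence electrons; P²⁺ still has 3 valence electrons; O²⁺ still has 4 valence electrons.
Usually core removal costs more than valence removal, but here the competition is close: a tightly held n=2 valence electron can cost more to remove than an n=3 core electron, so the actual values have to decide it.
Valence configurations: Cl²⁺ [Ne]3s²3p³, P²⁺ [Ne]3s²3p¹, O²⁺ [He]2s²2p².
The numbers (kJ/mol): K 4420, Cl 3822, P 2914, O 5300.
Overall IE_3 order: P < Cl < K < O.

O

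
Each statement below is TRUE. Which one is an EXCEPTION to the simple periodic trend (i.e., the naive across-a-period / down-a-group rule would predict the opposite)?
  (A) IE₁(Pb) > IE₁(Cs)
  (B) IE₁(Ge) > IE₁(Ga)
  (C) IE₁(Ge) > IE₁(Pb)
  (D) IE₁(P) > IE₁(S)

The general trend: first ionisation energy increases across a period and decreases down a group.
(A) Pb (period 6, group 14) vs Cs (period 6, group 1): the stated order agrees with the simple trend.
(B) Ge (period 4, group 14) vs Ga (period 4, group 13): the stated order agrees with the simple trend.
(C) Ge (period 4, group 14) vs Pb (period 6, group 14): the stated order agrees with the simple trend.
(D) P (period 3, group 15) vs S (period 3, group 16): the stated order contradicts the simple trend.
The exception is (D): S (3p⁴) ionizes more easily than half-filled P (3p³) because the paired 3p electron in S is pushed out by e⁻–e⁻ repulsion.

(D)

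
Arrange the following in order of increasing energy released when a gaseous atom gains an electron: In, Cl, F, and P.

In, P, F, Cl

Electron affinity generally becomes more exothermic across a period toward the halogens and less exothermic down a group.
Here both period and group differ, so the two effects have to be weighed against each other.
P > In: relative to In, both the across-period and down-group shifts push P's electron affinity up.
F > P: both effects reinforce here, so F is clearly the higher of the two.
Cl > F: this pair runs against the simple trend — see the exception note.
Note the exception: Cl has a higher electron affinity than F, contrary to the simple trend — F's small 2p subshell makes the incoming electron feel strong e⁻–e⁻ repulsion, so Cl actually releases more energy on gaining an electron.
Approximate values (kJ/mol): F 328, P 72, Cl 349, In 29.
So from lowest to highest: In < P < F < Cl.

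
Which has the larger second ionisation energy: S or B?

B

The second ionization energy removes an electron from the +1 ion. For each element: S⁺ still has 5 valence electrons; B⁺ still has 2 valence electrons.
All are still removing valence electrons, so compare the +1 ions as you would atoms: IE_2 generally rises across a period (higher Z_eff) and falls down a group (larger shell), subject to the usual subshell exceptions.
Valence configurations: S⁺ [Ne]3s²3p³, B⁺ [He]2s².
The numbers (kJ/mol): S 2252, B 2427.
Overall IE_2 order: S < B.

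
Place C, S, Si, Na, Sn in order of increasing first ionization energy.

Na < Sn < Si < S < C

C is in period 2, group 14; Na is in period 3, group 1; Si is in period 3, group 14; S is in period 3, group 16; Sn is in period 5, group 14.
IE₁ increases left→right with effective nuclear charge and decreases top→bottom as the valence shell moves farther out.
These span different periods and groups, so the two trends combine.
Sn > Na: the two effects oppose for this pair; the across-period effect wins (709 vs 496 kJ/mol).
Si > Sn: Si sits above Sn in group 14, so the down-group effect alone puts Si higher.
S > Si: both are in period 3; the period trend gives S the larger value.
C > S: period and group pull opposite ways; the down-group shift dominates (1086 vs 1000 kJ/mol).
Tabulated first ionization energy (kJ/mol): C 1086, Na 496, Si 786, S 1000, Sn 709.
So from lowest to highest: Na < Sn < Si < S < C.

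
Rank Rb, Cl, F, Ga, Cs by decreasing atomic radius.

Cs > Rb > Ga > Cl > F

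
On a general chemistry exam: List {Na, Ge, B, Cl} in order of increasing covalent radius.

B, Cl, Ge, Na

Moving right in a period, electrons are added to the same shell under a stronger nuclear pull, so atoms get smaller; moving down, a new shell is opened and atoms get larger.
These span different periods and groups, so the two trends combine.
Cl > B: period and group pull opposite ways; the down-group shift dominates (99 vs 85 pm).
Ge > Cl: relative to Cl, both the across-period and down-group shifts push Ge's atomic radius up.
Na > Ge: period and group pull opposite ways; the across-period shift dominates (155 vs 121 pm).
Approximate values (pm): B 85, Na 155, Cl 99, Ge 121.
So from smallest to largest: B < Cl < Ge < Na.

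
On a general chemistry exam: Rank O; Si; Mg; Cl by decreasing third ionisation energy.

Mg, O, Cl, Si

After 2 electrons have been removed, what remains? O²⁺ still has 4 valence electrons; Si²⁺ still has 2 valence electrons; Mg²⁺ is the bare [Ne] core; Cl²⁺ still has 5 valence electrons.
Core electrons are held far more tightly than valence electrons, so Mg tops the IE_3 order.
Valence configurations: O²⁺ [He]2s²2p², Si²⁺ [Ne]3s², Cl²⁺ [Ne]3s²3p³.
Tabulated IE_3 (kJ/mol): O 5300, Si 3232, Mg 7733, Cl 3822.
Hence IE_3: Si < Cl < O < Mg.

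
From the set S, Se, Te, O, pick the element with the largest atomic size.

O is in period 2, group 16; S is in period 3, group 16; Se is in period 4, group 16; Te is in period 5, group 16.
Atomic radius shrinks across a period as nuclear charge pulls the same shell inward, and grows down a group as new shells are added.
All are in group 16, so atomic radius increases down the group.
The largest atomic size among these belongs to Te.

Te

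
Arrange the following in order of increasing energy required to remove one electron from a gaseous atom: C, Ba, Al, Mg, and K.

C is in period 2, group 14; Mg is in period 3, group 2; Al is in period 3, group 13; K is in period 4, group 1; Ba is in period 6, group 2.
IE₁ increases left→right with effective nuclear charge and decreases top→bottom as the valence shell moves farther out.
These span different periods and groups, so the two trends combine.
Ba > K: the two effects oppose for this pair; the across-period effect wins (503 vs 419 kJ/mol).
Al > Ba: both effects reinforce here, so Al is clearly the higher of the two.
Mg > Al: this pair runs against the simple trend — see the exception note.
C > Mg: relative to Mg, both the across-period and down-group shifts push C's first ionization energy up.
Note the exception: Mg has a higher first ionization energy than Al, contrary to the simple trend — Al's single 3p electron is easier to remove than one from Mg's filled 3s².
Approximate values (kJ/mol): C 1086, Mg 738, Al 578, K 419, Ba 503.
So from lowest to highest: K < Ba < Al < Mg < C.

K, Ba, Al, Mg, C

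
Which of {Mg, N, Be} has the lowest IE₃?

N

After 2 electrons have been removed, what remains? Mg²⁺ is the bare [Ne] core; N²⁺ still has 3 valence electrons; Be²⁺ is the bare [He] core.
Core electrons are held far more tightly than valence electrons, so Mg and Be top the IE_3 order.
Approximate IE_3 values (kJ/mol): Mg 7733, N 4578, Be 14849.
Hence IE_3: N < Mg < Be.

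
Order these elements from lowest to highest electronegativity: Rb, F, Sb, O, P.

Rb, Sb, P, O, F

Smaller atoms with higher effective nuclear charge are more electronegative.
These span different periods and groups, so the two trends combine.
Sb > Rb: both are in period 5; the period trend gives Sb the larger value.
P > Sb: P sits above Sb in group 15, so the down-group effect alone puts P higher.
O > P: both effects reinforce here, so O is clearly the higher of the two.
F > O: both are in period 2; the period trend gives F the larger value.
For reference (Pauling): O 3.44, F 3.98, P 2.19, Rb 0.82, Sb 2.05.
So from lowest to highest: Rb < Sb < P < O < F.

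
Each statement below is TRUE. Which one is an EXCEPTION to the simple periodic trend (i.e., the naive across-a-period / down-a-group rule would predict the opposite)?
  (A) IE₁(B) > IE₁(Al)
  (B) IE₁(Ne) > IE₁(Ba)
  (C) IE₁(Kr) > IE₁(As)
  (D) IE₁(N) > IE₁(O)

(D)

The general trend: first ionisation energy increases across a period and decreases down a group.
(A) B (period 2, group 13) vs Al (period 3, group 13): the stated order agrees with the simple trend.
(B) Ne (period 2, group 18) vs Ba (period 6, group 2): the stated order agrees with the simple trend.
(C) Kr (period 4, group 18) vs As (period 4, group 15): the stated order agrees with the simple trend.
(D) N (period 2, group 15) vs O (period 2, group 16): the stated order contradicts the simple trend.
The exception is (D): pairing an electron in O's 2p⁴ costs repulsion energy, so O ionizes more easily than half-filled N (2p³).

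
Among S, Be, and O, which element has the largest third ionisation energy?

Be

IE_3 is the cost of taking one more electron from the +2 cation: S²⁺ still has 4 valence electrons; Be²⁺ is the bare [He] core; O²⁺ still has 4 valence electrons.
Breaking into a closed-shell core is much more expensive than removing a leftover valence electron — Be has the largest IE_3 here.
Valence configurations: S²⁺ [Ne]3s²3p², O²⁺ [He]2s²2p².
Approximate IE_3 values (kJ/mol): S 3357, Be 14849, O 5300.
So the third ionization energies run S < O < Be.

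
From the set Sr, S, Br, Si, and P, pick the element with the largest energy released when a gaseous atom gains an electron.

Si is in period 3, group 14; P is in period 3, group 15; S is in period 3, group 16; Br is in period 4, group 17; Sr is in period 5, group 2.
EA tends to increase across a period and decrease down a group, though the pattern is less regular than for IE or radius.
Here both period and group differ, so the two effects have to be weighed against each other.
P > Sr: relative to Sr, both the across-period and down-group shifts push P's electron affinity up.
Si > P: this pair runs against the simple trend — see the exception note.
S > Si: S lies to the right of Si in period 3, so the across-period effect alone puts S higher.
Br > S: period and group pull opposite ways; the across-period shift dominates (325 vs 200 kJ/mol).
Note the exception: Si has a higher electron affinity than P, contrary to the simple trend — adding an electron to P's half-filled 3p³ is unfavourable, so Si (3p²) has the more exothermic EA.
For reference (kJ/mol): Si 134, P 72, S 200, Br 325, Sr 5.
The largest energy released when a gaseous atom gains an electron among these belongs to Br.

Br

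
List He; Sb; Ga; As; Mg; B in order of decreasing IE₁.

He > As > Sb > B > Mg > Ga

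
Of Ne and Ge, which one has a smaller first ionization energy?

Ge

Ne is in period 2, group 18; Ge is in period 4, group 14.
IE₁ increases left→right with effective nuclear charge and decreases top→bottom as the valence shell moves farther out.
These span different periods and groups, so the two trends combine.
Ne > Ge: relative to Ge, both the across-period and down-group shifts push Ne's first ionization energy up.
Tabulated first ionization energy (kJ/mol): Ne 2081, Ge 762.
So Ge has the smaller first ionization energy (Ge < Ne).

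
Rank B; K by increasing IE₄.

The fourth ionization energy removes an electron from the +3 ion. For each element: B³⁺ is the bare [He] core; K³⁺ is already 2 electrons into the core.
All of these are removing an electron from a noble-gas core or deeper; the smaller core (lower principal quantum number) is held far more tightly, and within a period the higher nuclear charge binds the same core more tightly.
Tabulated IE_4 (kJ/mol): B 25026, K 5877.
Hence IE_4: K < B.

K < B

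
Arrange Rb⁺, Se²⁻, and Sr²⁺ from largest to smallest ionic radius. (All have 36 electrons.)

Se²⁻ > Rb⁺ > Sr²⁺

All of these have 36 electrons, so size is governed by nuclear charge alone: the more protons, the stronger the pull on the same electron cloud, and the smaller the ion.
Nuclear charges: Sr²⁺ (Z=38), Rb⁺ (Z=37), Se²⁻ (Z=34).
Largest to smallest: Se²⁻ > Rb⁺ > Sr²⁺.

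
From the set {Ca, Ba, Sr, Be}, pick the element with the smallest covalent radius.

Across a period the added protons contract the valence shell; down a group each new principal shell makes the atom larger.
All are in group 2, so atomic radius increases down the group.
The smallest covalent radius among these belongs to Be.

Be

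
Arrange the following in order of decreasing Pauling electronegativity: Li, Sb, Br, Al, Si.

Li is in period 2, group 1; Al is in period 3, group 13; Si is in period 3, group 14; Br is in period 4, group 17; Sb is in period 5, group 15.
Electronegativity increases across a period and decreases down a group, tracking effective nuclear charge and atomic size.
Neither a single period nor a single group — weigh both effects.
Al > Li: period and group pull opposite ways; the across-period shift dominates (1.61 vs 0.98).
Si > Al: both are in period 3; the period trend gives Si the larger value.
Sb > Si: period and group pull opposite ways; the across-period shift dominates (2.05 vs 1.90).
Br > Sb: relative to Sb, both the across-period and down-group shifts push Br's electronegativity up.
Approximate values (Pauling): Li 0.98, Al 1.61, Si 1.90, Br 2.96, Sb 2.05.
So from highest to lowest: Br > Sb > Si > Al > Li.

Br > Sb > Si > Al > Li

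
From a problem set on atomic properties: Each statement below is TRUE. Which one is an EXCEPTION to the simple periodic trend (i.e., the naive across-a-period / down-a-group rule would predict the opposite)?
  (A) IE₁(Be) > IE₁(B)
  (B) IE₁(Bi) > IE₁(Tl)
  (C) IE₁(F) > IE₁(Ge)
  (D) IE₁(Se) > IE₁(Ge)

The general trend: IE₁ increases across a period and decreases down a group.
(A) Be (period 2, group 2) vs B (period 2, group 13): the stated order contradicts the simple trend.
(B) Bi (period 6, group 15) vs Tl (period 6, group 13): the stated order agrees with the simple trend.
(C) F (period 2, group 17) vs Ge (period 4, group 14): the stated order agrees with the simple trend.
(D) Se (period 4, group 16) vs Ge (period 4, group 14): the stated order agrees with the simple trend.
The exception is (A): removing B's lone 2p electron is easier than breaking Be's filled 2s².

(A)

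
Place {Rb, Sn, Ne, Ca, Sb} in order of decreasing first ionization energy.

Ne is in period 2, group 18; Ca is in period 4, group 2; Rb is in period 5, group 1; Sn is in period 5, group 14; Sb is in period 5, group 15.
IE₁ increases left→right with effective nuclear charge and decreases top→bottom as the valence shell moves farther out.
Here both period and group differ, so the two effects have to be weighed against each other.
Ca > Rb: both effects reinforce here, so Ca is clearly the higher of the two.
Sn > Ca: the two effects oppose for this pair; the across-period effect wins (709 vs 590 kJ/mol).
Sb > Sn: Sb lies to the right of Sn in period 5, so the across-period effect alone puts Sb higher.
Ne > Sb: relative to Sb, both the across-period and down-group shifts push Ne's first ionization energy up.
For reference (kJ/mol): Ne 2081, Ca 590, Rb 403, Sn 709, Sb 831.
So from highest to lowest: Ne > Sb > Sn > Ca > Rb.

Ne > Sb > Sn > Ca > Rb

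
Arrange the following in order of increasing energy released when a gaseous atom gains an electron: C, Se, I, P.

C is in period 2, group 14; P is in period 3, group 15; Se is in period 4, group 16; I is in period 5, group 17.
EA tends to increase across a period and decrease down a group, though the pattern is less regular than for IE or radius.
A diagonal step moves right (one effect) and down (the opposite effect) at once.
C > P: period and group pull opposite ways; the down-group shift dominates (122 vs 72 kJ/mol).
Se > C: period and group pull opposite ways; the across-period shift dominates (195 vs 122 kJ/mol).
I > Se: the two effects oppose for this pair; the across-period effect wins (295 vs 195 kJ/mol).
For reference (kJ/mol): C 122, P 72, Se 195, I 295.
So from lowest to highest: P < C < Se < I.

P, C, Se, I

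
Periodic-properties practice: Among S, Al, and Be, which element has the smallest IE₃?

Al

The third ionization energy removes an electron from the +2 ion. For each element: S²⁺ still has 4 valence electrons; Al²⁺ still has 1 valence electron; Be²⁺ is the bare [He] core.
Pulling an electron out of a noble-gas core costs far more than removing a remaining valence electron, so Be sits at the high end of IE_3.
Valence configurations: S²⁺ [Ne]3s²3p², Al²⁺ [Ne]3s¹.
Approximate IE_3 values (kJ/mol): S 3357, Al 2745, Be 14849.
Hence IE_3: Al < S < Be.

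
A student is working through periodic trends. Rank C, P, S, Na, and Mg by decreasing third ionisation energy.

IE_3 is the cost of taking one more electron from the +2 cation: C²⁺ still has 2 valence electrons; P²⁺ still has 3 valence electrons; S²⁺ still has 4 valence electrons; Na²⁺ is already 1 electron into the core; Mg²⁺ is the bare [Ne] core.
Core electrons are held far more tightly than valence electrons, so Na and Mg top the IE_3 order.
Valence configurations: C²⁺ [He]2s², P²⁺ [Ne]3s²3p¹, S²⁺ [Ne]3s²3p².
The numbers (kJ/mol): C 4620, P 2914, S 3357, Na 6910, Mg 7733.
So the third ionization energies run P < S < C < Na < Mg.

Mg > Na > C > S > P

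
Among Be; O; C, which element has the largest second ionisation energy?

Consider each +1 ion: Be⁺ still has 1 valence electron; O⁺ still has 5 valence electrons; C⁺ still has 3 valence electrons.
All are still removing valence electrons, so compare the +1 ions as you would atoms: IE_2 generally rises across a period (higher Z_eff) and falls down a group (larger shell), subject to the usual subshell exceptions.
Valence configurations: Be⁺ [He]2s¹, O⁺ [He]2s²2p³, C⁺ [He]2s²2p¹.
The numbers (kJ/mol): Be 1757, O 3388, C 2353.
So the second ionization energies run Be < C < O.

O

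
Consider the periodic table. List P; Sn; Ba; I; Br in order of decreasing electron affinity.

Br > I > Sn > P > Ba

P is in period 3, group 15; Br is in period 4, group 17; Sn is in period 5, group 14; I is in period 5, group 17; Ba is in period 6, group 2.
Electron affinity generally becomes more exothermic across a period toward the halogens and less exothermic down a group.
Neither a single period nor a single group — weigh both effects.
P > Ba: relative to Ba, both the across-period and down-group shifts push P's electron affinity up.
Sn > P: this pair runs against the simple trend — see the exception note.
I > Sn: I lies to the right of Sn in period 5, so the across-period effect alone puts I higher.
Br > I: Br sits above I in group 17, so the down-group effect alone puts Br higher.
Note the exception: Sn has a higher electron affinity than P, contrary to the simple trend — adding an electron to P's half-filled np³ subshell costs electron-pairing energy.
Tabulated electron affinity (kJ/mol): P 72, Br 325, Sn 107, I 295, Ba 14.
So from highest to lowest: Br > I > Sn > P > Ba.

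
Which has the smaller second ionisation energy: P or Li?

Consider each +1 ion: P⁺ still has 4 valence electrons; Li⁺ is the bare [He] core.
Core electrons are held far more tightly than valence electrons, so Li tops the IE_2 order.
Tabulated IE_2 (kJ/mol): P 1907, Li 7298.
Hence IE_2: P < Li.

P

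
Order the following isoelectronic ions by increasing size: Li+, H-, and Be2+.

Be2+ < Li+ < H-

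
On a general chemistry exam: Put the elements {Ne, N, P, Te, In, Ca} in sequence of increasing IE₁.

In < Ca < Te < P < N < Ne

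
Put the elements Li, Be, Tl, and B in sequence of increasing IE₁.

Li, Tl, B, Be

Li is in period 2, group 1; Be is in period 2, group 2; B is in period 2, group 13; Tl is in period 6, group 13.
First ionization energy rises across a period (greater Z_eff holds electrons more tightly) and falls down a group (valence electrons are farther from the nucleus).
These span different periods and groups, so the two trends combine.
Tl > Li: period and group pull opposite ways; the across-period shift dominates (589 vs 520 kJ/mol).
B > Tl: they share group 13; the group trend gives B the larger value.
Be > B: this pair runs against the simple trend — see the exception note.
Note the exception: Be has a higher first ionization energy than B, contrary to the simple trend — removing B's lone 2p electron is easier than breaking Be's filled 2s².
Tabulated first ionization energy (kJ/mol): Li 520, Be 900, B 801, Tl 589.
So from lowest to highest: Li < Tl < B < Be.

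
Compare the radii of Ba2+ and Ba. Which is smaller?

Ba2+

Forming Ba2+ removes 2 electrons from Ba. Fewer electrons for the same nuclear charge means less shielding and a higher Z_eff on the remaining electrons, and for main-group metals the entire outer shell is lost.
A cation is smaller than its parent atom: Ba2+ < Ba.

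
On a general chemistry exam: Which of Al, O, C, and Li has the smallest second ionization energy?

Al

IE_2 is the cost of taking one more electron from the +1 cation: Al⁺ still has 2 valence electrons; O⁺ still has 5 valence electrons; C⁺ still has 3 valence electrons; Li⁺ is the bare [He] core.
Pulling an electron out of a noble-gas core costs far more than removing a remaining valence electron, so Li sits at the high end of IE_2.
Valence configurations: Al⁺ [Ne]3s², O⁺ [He]2s²2p³, C⁺ [He]2s²2p¹.
Approximate IE_2 values (kJ/mol): Al 1817, O 3388, C 2353, Li 7298.
Overall IE_2 order: Al < C < O < Li.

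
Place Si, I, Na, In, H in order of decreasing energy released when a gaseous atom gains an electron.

I > Si > H > Na > In

H is in period 1, group 1; Na is in period 3, group 1; Si is in period 3, group 14; In is in period 5, group 13; I is in period 5, group 17.
Electron affinity generally becomes more exothermic across a period toward the halogens and less exothermic down a group.
These span different periods and groups, so the two trends combine.
Na > In: period and group pull opposite ways; the down-group shift dominates (53 vs 29 kJ/mol).
H > Na: they share group 1; the group trend gives H the larger value.
Si > H: period and group pull opposite ways; the across-period shift dominates (134 vs 73 kJ/mol).
I > Si: period and group pull opposite ways; the across-period shift dominates (295 vs 134 kJ/mol).
For reference (kJ/mol): H 73, Na 53, Si 134, In 29, I 295.
So from highest to lowest: I > Si > H > Na > In.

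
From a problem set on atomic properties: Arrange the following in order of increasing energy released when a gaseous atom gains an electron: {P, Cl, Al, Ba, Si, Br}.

Al is in period 3, group 13; Si is in period 3, group 14; P is in period 3, group 15; Cl is in period 3, group 17; Br is in period 4, group 17; Ba is in period 6, group 2.
EA tends to increase across a period and decrease down a group, though the pattern is less regular than for IE or radius.
Here both period and group differ, so the two effects have to be weighed against each other.
Al > Ba: both effects reinforce here, so Al is clearly the higher of the two.
P > Al: both are in period 3; the period trend gives P the larger value.
Si > P: this pair runs against the simple trend — see the exception note.
Br > Si: period and group pull opposite ways; the across-period shift dominates (325 vs 134 kJ/mol).
Cl > Br: they share group 17; the group trend gives Cl the larger value.
Note the exception: Si has a higher electron affinity than P, contrary to the simple trend — adding an electron to P's half-filled 3p³ is unfavourable, so Si (3p²) has the more exothermic EA.
For reference (kJ/mol): Al 42, Si 134, P 72, Cl 349, Br 325, Ba 14.
So from lowest to highest: Ba < Al < P < Si < Br < Cl.

Ba < Al < P < Si < Br < Cl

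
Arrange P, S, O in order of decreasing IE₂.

After 1 electron has been removed, what remains? P⁺ still has 4 valence electrons; S⁺ still has 5 valence electrons; O⁺ still has 5 valence electrons.
All are still removing valence electrons, so compare the +1 ions as you would atoms: IE_2 generally rises across a period (higher Z_eff) and falls down a group (larger shell), subject to the usual subshell exceptions.
Valence configurations: P⁺ [Ne]3s²3p², S⁺ [Ne]3s²3p³, O⁺ [He]2s²2p³.
Approximate IE_2 values (kJ/mol): P 1907, S 2252, O 3388.
Putting it together, IE_2: P < S < O.

O > S > P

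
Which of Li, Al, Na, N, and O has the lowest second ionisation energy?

Al

IE_2 is the cost of taking one more electron from the +1 cation: Li⁺ is the bare [He] core; Al⁺ still has 2 valence electrons; Na⁺ is the bare [Ne] core; N⁺ still has 4 valence electrons; O⁺ still has 5 valence electrons.
Pulling an electron out of a noble-gas core costs far more than removing a remaining valence electron, so Na and Li sit at the high end of IE_2.
Valence configurations: Al⁺ [Ne]3s², N⁺ [He]2s²2p², O⁺ [He]2s²2p³.
Tabulated IE_2 (kJ/mol): Li 7298, Al 1817, Na 4562, N 2856, O 3388.
Hence IE_2: Al < N < O < Na < Li.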